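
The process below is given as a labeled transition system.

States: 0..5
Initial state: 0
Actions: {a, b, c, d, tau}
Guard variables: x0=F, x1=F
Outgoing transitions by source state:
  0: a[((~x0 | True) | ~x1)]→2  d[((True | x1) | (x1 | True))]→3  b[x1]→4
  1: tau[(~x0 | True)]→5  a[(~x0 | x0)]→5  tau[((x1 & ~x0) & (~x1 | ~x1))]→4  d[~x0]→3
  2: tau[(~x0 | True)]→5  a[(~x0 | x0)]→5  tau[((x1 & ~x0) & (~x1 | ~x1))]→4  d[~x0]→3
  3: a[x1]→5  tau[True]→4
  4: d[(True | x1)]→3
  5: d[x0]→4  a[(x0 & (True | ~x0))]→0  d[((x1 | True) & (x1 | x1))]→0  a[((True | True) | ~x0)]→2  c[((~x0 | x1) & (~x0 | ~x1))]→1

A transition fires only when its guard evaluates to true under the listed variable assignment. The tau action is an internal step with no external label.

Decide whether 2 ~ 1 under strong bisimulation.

Refine partition for ~:
  π0 = {{0,1,2,3,4,5}}
  π1 = {{0},{1,2},{3},{4},{5}}
stable after 2 split(s): 5 block(s)
class of 2: {1,2}; class of 1: {1,2}

Answer: BISIMILAR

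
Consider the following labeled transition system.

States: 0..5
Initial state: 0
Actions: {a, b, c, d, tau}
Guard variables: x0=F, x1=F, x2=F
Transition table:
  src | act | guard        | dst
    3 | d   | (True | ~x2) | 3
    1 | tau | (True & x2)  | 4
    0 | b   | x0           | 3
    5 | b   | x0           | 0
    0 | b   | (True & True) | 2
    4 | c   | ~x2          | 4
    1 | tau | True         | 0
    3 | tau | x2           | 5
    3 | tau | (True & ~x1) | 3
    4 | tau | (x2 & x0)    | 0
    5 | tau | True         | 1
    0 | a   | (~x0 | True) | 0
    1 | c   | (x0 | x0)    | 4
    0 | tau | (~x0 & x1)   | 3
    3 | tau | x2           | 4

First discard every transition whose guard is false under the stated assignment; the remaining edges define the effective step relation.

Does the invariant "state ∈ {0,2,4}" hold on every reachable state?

Allowed set {0,2,4}
Reachable = {0,2}
  0: ✓
  2: ✓

Answer: INVARIANT HOLDS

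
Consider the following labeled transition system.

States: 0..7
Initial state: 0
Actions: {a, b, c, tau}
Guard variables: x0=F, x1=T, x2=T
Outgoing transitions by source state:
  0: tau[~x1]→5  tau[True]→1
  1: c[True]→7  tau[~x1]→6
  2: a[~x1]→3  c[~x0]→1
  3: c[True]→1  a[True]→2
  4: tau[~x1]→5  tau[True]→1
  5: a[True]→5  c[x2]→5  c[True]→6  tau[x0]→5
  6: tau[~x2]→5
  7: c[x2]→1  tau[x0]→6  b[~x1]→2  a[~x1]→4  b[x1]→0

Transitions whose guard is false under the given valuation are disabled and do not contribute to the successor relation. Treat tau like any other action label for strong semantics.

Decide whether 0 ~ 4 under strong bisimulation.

Bisimulation quotient by refinement:
  P[0] = {{0,1,2,3,4,5,6,7}}
  P[1] = {{0,4},{1,2},{3,5},{6},{7}}
  P[2] = {{0,4},{1},{2},{3},{5},{6},{7}}
Fixed point at round 3; 7 class(es).
class of 0: {0,4}; class of 4: {0,4}

Answer: BISIMILAR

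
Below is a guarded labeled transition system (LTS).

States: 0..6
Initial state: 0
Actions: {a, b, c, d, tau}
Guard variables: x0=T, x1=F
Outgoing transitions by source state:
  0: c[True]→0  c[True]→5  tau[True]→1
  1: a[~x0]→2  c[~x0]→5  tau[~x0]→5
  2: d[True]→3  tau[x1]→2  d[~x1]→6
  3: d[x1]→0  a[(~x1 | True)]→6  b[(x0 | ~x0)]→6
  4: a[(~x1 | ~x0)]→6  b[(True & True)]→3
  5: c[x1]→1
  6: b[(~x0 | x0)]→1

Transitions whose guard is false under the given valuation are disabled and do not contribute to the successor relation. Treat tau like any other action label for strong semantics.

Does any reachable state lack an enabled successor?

Answer: DEADLOCK at state 1

Analysis:
R = {0,1,5}
  0: c→0  c→5  tau→1  [deg 3]
  1: ∅  [deadlock]
  5: ∅  [deadlock]
Path to 1: tau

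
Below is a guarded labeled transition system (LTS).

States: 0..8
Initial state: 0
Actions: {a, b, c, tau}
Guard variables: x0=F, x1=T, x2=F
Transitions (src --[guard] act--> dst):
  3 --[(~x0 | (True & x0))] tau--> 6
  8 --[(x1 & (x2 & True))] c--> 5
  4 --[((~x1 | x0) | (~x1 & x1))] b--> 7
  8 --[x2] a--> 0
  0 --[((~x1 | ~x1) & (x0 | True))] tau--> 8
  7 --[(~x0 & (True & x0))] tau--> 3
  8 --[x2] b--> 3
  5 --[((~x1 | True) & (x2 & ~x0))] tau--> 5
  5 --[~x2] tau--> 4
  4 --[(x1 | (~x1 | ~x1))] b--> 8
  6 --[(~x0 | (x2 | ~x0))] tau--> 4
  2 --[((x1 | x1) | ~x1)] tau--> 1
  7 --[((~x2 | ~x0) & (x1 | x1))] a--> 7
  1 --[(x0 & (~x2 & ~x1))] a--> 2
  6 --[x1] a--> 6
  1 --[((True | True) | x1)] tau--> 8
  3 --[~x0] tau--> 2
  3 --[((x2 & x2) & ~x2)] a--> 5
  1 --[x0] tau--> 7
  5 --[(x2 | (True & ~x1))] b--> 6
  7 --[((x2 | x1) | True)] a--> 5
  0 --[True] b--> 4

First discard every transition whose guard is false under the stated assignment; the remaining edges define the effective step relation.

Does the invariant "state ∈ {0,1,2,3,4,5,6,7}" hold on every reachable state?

Inv-set: {0,1,2,3,4,5,6,7}
Reachable = {0,4,8}
  0: safe
  4: safe
  8: outside
reach 8 via b·b — violates

Answer: INVARIANT VIOLATED at state 8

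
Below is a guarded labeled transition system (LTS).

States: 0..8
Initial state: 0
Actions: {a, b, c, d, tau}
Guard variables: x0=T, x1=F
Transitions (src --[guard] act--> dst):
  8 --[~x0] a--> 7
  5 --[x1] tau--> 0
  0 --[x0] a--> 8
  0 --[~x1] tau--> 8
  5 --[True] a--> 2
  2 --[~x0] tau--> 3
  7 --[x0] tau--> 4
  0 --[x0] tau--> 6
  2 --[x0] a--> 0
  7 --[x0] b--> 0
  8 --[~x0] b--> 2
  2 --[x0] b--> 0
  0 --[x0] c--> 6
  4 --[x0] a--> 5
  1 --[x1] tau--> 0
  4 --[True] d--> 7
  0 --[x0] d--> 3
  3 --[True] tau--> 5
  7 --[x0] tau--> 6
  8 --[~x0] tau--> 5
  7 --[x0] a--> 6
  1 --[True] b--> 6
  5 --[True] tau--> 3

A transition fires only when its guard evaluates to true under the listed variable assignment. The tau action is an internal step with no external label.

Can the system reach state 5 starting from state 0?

17 transition(s) survive guard evaluation.
Layer 0: {0}
Layer 1: {3,6,8}  cumulative {0,3,6,8}
Layer 2: {5}  cumulative {0,3,5,6,8}
Layer 3: {2}  cumulative {0,2,3,5,6,8}
Reach set: {0,2,3,5,6,8}
witness 5: d·tau

Answer: REACHABLE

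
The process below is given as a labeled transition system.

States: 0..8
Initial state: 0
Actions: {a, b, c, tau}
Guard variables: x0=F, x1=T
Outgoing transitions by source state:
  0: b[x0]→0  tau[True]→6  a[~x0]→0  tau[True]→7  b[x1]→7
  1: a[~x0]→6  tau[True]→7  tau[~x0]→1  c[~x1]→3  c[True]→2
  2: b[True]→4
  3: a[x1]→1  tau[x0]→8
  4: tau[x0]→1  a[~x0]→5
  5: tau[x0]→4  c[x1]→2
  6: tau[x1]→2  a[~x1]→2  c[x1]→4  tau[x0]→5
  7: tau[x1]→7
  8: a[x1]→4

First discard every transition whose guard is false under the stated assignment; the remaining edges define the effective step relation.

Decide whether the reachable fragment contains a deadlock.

R = {0,2,4,5,6,7}
  0: a→0  b→7  tau→6  tau→7  [deg 4]
  2: b→4  [deg 1]
  4: a→5  [deg 1]
  5: c→2  [deg 1]
  6: c→4  tau→2  [deg 2]
  7: tau→7  [deg 1]

Answer: DEADLOCK-FREE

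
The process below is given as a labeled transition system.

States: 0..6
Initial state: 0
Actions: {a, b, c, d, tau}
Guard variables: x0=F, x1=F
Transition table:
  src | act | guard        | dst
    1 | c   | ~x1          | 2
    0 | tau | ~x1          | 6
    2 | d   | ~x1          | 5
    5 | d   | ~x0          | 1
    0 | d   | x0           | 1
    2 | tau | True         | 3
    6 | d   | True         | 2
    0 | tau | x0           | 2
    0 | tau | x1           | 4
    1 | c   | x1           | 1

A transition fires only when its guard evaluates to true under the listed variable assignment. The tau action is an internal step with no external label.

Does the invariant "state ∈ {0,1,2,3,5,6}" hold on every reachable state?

Answer: INVARIANT HOLDS

Analysis:
Inv-set: {0,1,2,3,5,6}
R = {0,1,2,3,5,6}
  0: ✓
  1: ✓
  2: ✓
  3: ✓
  5: ✓
  6: ✓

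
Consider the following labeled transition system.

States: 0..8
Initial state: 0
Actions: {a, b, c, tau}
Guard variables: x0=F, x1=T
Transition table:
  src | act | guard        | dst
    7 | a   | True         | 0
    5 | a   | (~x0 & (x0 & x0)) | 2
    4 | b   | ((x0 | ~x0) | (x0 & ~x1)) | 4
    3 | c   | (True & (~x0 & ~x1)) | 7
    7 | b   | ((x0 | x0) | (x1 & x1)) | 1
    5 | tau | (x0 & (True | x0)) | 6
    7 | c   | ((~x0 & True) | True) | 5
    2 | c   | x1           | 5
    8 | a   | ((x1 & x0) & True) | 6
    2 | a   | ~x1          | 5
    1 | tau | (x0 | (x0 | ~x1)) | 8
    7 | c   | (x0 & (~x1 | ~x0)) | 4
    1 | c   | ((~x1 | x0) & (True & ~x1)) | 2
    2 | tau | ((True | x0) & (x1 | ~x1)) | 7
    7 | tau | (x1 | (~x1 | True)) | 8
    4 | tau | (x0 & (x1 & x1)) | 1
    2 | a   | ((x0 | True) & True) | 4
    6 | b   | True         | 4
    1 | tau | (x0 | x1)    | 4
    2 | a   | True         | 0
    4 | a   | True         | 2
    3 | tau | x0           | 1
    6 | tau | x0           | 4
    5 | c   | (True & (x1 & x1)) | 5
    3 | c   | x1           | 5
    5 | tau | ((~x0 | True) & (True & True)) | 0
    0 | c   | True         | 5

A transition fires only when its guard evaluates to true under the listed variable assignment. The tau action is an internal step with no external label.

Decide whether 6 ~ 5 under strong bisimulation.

Compute ~ classes (split until stable):
  round 0: {{0,1,2,3,4,5,6,7,8}}
  round 1: {{0,3},{1},{2},{4},{5},{6},{7},{8}}
8 equivalence class(es) (converged in 2)
[6]={6}  [5]={5}

Answer: NOT BISIMILAR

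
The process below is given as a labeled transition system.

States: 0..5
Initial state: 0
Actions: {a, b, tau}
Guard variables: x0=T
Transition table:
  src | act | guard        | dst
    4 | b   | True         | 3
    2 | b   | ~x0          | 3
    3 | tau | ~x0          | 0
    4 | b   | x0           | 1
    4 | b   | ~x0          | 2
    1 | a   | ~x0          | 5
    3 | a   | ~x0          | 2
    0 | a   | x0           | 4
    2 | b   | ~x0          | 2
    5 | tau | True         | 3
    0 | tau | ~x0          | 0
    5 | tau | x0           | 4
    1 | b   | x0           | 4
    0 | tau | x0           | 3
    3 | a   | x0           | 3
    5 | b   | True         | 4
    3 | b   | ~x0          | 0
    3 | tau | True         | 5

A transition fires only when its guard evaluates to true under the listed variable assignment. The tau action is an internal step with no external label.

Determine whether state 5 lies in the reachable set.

Answer: REACHABLE

Working:
Guard filter leaves 10 enabled edge(s).
depth 0: {0}
depth 1: {3,4}  cumulative {0,3,4}
depth 2: {1,5}  cumulative {0,1,3,4,5}
Reach set: {0,1,3,4,5}
witness 5: tau·tau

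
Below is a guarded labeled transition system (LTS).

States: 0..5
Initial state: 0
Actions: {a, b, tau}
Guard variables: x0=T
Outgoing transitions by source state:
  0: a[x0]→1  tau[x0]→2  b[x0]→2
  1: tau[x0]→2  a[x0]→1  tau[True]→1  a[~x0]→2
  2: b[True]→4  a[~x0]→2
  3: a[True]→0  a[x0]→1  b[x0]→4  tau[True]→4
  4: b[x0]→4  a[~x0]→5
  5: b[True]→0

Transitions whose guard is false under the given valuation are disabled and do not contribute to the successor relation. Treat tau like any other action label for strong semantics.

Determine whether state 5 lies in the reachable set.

13 transition(s) survive guard evaluation.
L0 = {0}
L1 = {1,2}  total {0,1,2}
L2 = {4}  total {0,1,2,4}
Reachable = {0,1,2,4}

Answer: UNREACHABLE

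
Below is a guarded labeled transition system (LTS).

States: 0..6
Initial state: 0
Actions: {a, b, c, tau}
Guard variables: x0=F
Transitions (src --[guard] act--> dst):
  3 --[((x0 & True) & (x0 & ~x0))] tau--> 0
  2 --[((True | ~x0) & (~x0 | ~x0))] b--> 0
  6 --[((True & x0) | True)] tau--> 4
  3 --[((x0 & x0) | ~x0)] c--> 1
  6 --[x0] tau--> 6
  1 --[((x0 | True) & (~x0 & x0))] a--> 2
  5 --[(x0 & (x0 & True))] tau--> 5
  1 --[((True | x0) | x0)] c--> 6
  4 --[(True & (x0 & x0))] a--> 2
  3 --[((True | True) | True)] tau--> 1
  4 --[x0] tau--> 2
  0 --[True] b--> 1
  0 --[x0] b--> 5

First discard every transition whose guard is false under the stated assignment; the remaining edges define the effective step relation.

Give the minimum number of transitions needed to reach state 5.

Breadth-first toward 5:
  L0 = {0}
  L1 = {1}
  L2 = {6}
  L3 = {4}
5 never appears.

Answer: UNREACHABLE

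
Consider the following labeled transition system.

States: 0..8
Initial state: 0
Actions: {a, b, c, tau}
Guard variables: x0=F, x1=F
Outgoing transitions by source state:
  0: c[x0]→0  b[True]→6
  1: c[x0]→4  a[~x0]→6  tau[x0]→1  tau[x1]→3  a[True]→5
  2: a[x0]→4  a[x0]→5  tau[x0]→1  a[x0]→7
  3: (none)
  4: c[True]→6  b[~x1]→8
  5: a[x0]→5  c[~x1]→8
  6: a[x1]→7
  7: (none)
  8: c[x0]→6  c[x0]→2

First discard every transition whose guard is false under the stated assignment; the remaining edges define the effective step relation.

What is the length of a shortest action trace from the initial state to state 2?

Breadth-first toward 2:
  L0 = {0}
  L1 = {6}
2 never appears.

Answer: UNREACHABLE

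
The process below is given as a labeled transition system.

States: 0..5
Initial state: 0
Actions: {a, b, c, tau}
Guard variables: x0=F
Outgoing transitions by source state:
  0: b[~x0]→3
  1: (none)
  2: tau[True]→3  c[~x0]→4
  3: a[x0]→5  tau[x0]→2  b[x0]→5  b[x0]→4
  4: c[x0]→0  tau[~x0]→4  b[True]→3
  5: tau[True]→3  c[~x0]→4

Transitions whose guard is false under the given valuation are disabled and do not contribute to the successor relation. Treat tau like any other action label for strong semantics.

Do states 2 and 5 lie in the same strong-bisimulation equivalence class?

Answer: BISIMILAR

Trace:
Bisimulation quotient by refinement:
  π0 = {{0,1,2,3,4,5}}
  π1 = {{0},{1,3},{2,5},{4}}
Fixed point at round 2; 4 class(es).
class of 2: {2,5}; class of 5: {2,5}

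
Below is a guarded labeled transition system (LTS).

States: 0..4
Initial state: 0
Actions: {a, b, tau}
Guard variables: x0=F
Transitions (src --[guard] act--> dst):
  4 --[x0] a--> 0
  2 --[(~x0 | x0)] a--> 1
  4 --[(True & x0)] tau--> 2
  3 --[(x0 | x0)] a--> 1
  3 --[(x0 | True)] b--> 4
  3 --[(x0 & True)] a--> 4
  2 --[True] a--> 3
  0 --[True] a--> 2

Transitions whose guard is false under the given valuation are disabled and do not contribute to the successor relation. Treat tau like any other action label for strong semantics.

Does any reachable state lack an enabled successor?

Reach set: {0,1,2,3,4}
  0: a→2  [1 out]
  1: ∅  [no exit]
  2: a→1  a→3  [2 out]
  3: b→4  [1 out]
  4: ∅  [no exit]
trace reaching 1: a·a

Answer: DEADLOCK at state 1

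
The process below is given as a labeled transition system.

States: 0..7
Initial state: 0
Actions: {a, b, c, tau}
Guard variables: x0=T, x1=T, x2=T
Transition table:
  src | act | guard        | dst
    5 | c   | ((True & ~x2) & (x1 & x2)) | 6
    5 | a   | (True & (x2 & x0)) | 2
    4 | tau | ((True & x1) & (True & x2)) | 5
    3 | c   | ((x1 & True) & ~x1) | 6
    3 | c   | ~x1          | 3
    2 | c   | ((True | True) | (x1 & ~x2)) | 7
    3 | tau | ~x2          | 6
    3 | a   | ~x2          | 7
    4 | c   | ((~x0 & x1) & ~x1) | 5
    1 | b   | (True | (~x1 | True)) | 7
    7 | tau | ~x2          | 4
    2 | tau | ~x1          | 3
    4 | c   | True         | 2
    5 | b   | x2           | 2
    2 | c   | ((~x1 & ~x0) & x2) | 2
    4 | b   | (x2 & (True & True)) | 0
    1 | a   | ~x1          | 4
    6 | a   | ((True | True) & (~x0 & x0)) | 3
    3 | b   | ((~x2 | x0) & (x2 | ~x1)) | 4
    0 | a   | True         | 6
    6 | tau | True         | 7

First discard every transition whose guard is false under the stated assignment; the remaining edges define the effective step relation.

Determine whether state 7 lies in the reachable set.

Answer: REACHABLE

Working:
Guard filter leaves 10 enabled edge(s).
Layer 0: {0}
Layer 1: {6}  now seen {0,6}
Layer 2: {7}  now seen {0,6,7}
Reachable = {0,6,7}
witness 7: a·tau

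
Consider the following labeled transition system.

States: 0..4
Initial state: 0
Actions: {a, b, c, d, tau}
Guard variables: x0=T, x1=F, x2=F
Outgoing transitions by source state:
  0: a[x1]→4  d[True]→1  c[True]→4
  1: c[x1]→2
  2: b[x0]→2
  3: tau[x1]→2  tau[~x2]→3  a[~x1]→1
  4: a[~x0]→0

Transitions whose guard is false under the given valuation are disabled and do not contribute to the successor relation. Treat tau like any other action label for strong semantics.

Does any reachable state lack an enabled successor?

Answer: DEADLOCK at state 1

Working:
Reach set: {0,1,4}
  0: c→4  d→1  [2 out]
  1: ∅  [no exit]
  4: ∅  [no exit]
witness 1: d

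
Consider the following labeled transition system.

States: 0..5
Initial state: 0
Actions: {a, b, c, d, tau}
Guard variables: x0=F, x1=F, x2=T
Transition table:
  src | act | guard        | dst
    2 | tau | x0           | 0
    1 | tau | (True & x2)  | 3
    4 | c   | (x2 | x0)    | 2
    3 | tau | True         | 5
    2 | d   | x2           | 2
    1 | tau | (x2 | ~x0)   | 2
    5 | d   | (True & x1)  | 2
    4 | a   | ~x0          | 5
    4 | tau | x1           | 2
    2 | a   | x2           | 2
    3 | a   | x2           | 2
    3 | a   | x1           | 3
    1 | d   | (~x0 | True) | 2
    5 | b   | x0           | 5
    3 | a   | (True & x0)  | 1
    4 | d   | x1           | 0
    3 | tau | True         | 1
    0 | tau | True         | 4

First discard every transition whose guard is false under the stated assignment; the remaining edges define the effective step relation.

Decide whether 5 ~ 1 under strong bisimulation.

Compute ~ classes (split until stable):
  π0 = {{0,1,2,3,4,5}}
  π1 = {{0},{1},{2},{3},{4},{5}}
Fixed point at round 2; 6 class(es).
class of 5: {5}; class of 1: {1}

Answer: NOT BISIMILAR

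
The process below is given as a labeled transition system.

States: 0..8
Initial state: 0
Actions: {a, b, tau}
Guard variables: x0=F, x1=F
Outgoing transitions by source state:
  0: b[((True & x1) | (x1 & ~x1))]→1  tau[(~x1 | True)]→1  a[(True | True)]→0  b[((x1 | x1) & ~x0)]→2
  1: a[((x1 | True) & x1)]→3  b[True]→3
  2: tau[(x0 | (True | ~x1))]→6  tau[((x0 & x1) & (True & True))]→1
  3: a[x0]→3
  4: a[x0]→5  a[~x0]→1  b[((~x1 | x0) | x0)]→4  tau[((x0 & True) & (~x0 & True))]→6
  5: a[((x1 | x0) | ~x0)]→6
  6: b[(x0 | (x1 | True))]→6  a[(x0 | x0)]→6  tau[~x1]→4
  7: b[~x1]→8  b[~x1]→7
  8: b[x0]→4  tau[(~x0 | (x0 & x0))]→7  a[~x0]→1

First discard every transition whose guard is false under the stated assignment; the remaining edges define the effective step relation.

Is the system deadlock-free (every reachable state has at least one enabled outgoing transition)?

Answer: DEADLOCK at state 3

Working:
Reachable = {0,1,3}
  0: a→0  tau→1  [2 exit(s)]
  1: b→3  [1 exit(s)]
  3: ∅  [STUCK]
trace reaching 3: tau·b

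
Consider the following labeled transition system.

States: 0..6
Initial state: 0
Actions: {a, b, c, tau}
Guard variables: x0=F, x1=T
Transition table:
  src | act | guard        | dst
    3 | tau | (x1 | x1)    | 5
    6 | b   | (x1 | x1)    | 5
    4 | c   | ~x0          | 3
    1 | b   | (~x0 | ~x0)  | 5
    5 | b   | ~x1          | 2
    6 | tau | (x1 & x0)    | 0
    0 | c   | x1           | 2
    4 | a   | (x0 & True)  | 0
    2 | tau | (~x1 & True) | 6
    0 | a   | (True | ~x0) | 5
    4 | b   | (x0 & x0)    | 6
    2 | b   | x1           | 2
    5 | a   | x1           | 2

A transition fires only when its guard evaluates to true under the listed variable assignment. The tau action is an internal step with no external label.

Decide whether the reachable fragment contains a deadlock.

Reachable = {0,2,5}
  0: a→5  c→2  [2 out]
  2: b→2  [1 out]
  5: a→2  [1 out]

Answer: DEADLOCK-FREE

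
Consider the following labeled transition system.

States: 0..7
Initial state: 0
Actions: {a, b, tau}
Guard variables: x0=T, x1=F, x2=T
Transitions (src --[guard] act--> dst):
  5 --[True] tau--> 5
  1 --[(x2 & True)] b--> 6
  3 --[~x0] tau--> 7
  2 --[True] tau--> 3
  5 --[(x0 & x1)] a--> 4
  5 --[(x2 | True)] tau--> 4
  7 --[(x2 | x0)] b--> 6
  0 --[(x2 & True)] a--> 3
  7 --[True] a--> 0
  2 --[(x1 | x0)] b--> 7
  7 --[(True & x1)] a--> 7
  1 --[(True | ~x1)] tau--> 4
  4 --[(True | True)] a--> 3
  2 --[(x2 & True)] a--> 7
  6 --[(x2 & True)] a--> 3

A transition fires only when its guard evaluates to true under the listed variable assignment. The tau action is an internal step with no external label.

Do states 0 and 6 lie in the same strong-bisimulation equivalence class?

Answer: BISIMILAR

Working:
Compute ~ classes (split until stable):
  π0 = {{0,1,2,3,4,5,6,7}}
  π1 = {{0,4,6},{1},{2},{3},{5},{7}}
stable after 2 split(s): 6 block(s)
class of 0: {0,4,6}; class of 6: {0,4,6}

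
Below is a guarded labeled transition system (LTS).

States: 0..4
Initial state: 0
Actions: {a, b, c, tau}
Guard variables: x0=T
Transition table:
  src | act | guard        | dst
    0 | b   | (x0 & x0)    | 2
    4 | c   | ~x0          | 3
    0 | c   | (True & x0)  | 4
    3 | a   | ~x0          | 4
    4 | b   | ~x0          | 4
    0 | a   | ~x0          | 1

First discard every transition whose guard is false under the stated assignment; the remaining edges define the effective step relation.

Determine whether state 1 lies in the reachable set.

Guard filter leaves 2 enabled edge(s).
L0 = {0}
L1 = {2,4}  total {0,2,4}
Reachable = {0,2,4}

Answer: UNREACHABLE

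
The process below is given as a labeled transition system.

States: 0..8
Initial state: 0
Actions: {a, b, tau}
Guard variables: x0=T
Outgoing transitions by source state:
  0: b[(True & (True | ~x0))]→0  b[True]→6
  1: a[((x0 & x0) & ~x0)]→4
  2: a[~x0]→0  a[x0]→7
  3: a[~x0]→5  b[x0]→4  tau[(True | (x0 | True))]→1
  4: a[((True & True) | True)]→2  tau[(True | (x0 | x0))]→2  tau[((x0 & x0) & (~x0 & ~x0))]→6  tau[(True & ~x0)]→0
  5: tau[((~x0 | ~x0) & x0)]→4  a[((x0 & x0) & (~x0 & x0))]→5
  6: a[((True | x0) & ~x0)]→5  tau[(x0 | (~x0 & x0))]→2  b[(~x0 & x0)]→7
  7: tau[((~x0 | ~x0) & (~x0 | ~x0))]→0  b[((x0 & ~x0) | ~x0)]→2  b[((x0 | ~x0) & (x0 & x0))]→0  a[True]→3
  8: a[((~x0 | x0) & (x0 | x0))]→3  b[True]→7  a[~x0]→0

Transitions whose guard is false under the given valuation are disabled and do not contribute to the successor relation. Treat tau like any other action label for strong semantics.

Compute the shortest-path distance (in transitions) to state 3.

BFS to 3:
  Layer 0: {0}
  Layer 1: {6}
  Layer 2: {2}
  Layer 3: {7}
  Layer 4: {3}
depth(3)=4, e.g. b·tau·a·a

Answer: 4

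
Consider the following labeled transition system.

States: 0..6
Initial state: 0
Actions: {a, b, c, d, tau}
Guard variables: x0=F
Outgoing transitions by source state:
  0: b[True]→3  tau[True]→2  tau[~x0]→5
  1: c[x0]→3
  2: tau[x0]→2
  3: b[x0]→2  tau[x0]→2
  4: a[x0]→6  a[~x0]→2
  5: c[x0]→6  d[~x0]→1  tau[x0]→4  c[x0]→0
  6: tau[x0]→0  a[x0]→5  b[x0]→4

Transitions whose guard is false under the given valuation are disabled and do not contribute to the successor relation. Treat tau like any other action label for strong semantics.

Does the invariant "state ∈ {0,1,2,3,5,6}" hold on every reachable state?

Answer: INVARIANT HOLDS

Analysis:
Allowed set {0,1,2,3,5,6}
Reach set: {0,1,2,3,5}
  0: safe
  1: safe
  2: safe
  3: safe
  5: safe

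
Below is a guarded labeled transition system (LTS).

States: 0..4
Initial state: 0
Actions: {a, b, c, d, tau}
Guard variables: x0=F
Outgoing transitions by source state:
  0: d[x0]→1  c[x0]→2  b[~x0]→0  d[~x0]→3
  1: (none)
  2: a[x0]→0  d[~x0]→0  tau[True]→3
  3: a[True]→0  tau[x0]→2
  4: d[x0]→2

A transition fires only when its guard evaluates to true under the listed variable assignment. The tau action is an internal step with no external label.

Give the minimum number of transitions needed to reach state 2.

Answer: UNREACHABLE

Trace:
Layered search for 2:
  depth 0: {0}
  depth 1: {3}
2 never appears.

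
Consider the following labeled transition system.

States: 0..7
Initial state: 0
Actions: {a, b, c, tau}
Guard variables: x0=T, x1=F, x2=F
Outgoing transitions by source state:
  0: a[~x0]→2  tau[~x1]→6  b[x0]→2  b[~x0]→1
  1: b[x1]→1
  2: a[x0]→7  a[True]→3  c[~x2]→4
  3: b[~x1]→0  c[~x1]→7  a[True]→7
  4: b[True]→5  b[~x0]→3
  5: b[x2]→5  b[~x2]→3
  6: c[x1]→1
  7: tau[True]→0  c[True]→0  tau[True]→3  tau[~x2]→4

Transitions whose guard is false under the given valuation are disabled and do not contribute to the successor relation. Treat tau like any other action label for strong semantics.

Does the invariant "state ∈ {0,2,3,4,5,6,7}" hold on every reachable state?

Answer: INVARIANT HOLDS

Trace:
Inv-set: {0,2,3,4,5,6,7}
Reach set: {0,2,3,4,5,6,7}
  0: safe
  2: safe
  3: safe
  4: safe
  5: safe
  6: safe
  7: safe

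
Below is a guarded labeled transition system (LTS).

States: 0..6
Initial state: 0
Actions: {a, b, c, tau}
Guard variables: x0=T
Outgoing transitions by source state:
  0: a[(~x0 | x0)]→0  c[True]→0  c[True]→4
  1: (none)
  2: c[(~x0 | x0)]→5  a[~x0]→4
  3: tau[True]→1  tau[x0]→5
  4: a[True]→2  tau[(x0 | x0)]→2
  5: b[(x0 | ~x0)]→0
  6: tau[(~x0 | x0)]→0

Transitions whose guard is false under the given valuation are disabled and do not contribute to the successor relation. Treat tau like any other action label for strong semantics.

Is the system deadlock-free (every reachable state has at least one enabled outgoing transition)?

Reachable = {0,2,4,5}
  0: a→0  c→0  c→4  [3 exit(s)]
  2: c→5  [1 exit(s)]
  4: a→2  tau→2  [2 exit(s)]
  5: b→0  [1 exit(s)]

Answer: DEADLOCK-FREE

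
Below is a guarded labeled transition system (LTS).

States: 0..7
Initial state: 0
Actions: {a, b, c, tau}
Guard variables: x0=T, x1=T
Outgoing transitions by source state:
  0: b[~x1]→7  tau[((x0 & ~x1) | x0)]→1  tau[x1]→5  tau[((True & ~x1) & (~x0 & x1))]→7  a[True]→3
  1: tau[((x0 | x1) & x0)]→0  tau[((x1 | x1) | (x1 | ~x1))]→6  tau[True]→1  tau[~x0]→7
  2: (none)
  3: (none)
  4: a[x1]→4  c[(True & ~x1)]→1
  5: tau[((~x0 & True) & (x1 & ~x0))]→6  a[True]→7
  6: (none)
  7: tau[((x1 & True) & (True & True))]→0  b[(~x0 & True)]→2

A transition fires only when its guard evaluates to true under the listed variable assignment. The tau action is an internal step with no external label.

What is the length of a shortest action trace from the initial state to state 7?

Layered search for 7:
  depth 0: {0}
  depth 1: {1,3,5}
  depth 2: {6,7}
first hit 7 at d=2 via tau·a

Answer: 2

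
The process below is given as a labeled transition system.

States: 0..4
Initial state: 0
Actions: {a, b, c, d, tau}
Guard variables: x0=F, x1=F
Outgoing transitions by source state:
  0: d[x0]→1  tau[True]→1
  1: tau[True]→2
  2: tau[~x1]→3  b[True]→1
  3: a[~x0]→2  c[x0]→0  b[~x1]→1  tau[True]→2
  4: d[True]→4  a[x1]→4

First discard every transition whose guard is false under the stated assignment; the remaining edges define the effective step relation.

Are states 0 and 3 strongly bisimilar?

Answer: NOT BISIMILAR

Trace:
Bisimulation quotient by refinement:
  π0 = {{0,1,2,3,4}}
  π1 = {{0,1},{2},{3},{4}}
  π2 = {{0},{1},{2},{3},{4}}
5 equivalence class(es) (converged in 3)
[0]={0}  [3]={3}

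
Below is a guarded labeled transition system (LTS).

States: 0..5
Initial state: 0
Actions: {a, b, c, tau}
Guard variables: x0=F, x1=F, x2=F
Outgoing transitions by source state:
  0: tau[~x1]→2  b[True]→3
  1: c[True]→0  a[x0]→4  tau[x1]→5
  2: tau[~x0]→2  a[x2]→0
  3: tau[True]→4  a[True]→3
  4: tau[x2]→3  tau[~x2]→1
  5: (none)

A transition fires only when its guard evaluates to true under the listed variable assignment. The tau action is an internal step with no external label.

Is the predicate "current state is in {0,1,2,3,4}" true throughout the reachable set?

Answer: INVARIANT HOLDS

Trace:
Inv-set: {0,1,2,3,4}
Reachable = {0,1,2,3,4}
  0: ✓
  1: ✓
  2: ✓
  3: ✓
  4: ✓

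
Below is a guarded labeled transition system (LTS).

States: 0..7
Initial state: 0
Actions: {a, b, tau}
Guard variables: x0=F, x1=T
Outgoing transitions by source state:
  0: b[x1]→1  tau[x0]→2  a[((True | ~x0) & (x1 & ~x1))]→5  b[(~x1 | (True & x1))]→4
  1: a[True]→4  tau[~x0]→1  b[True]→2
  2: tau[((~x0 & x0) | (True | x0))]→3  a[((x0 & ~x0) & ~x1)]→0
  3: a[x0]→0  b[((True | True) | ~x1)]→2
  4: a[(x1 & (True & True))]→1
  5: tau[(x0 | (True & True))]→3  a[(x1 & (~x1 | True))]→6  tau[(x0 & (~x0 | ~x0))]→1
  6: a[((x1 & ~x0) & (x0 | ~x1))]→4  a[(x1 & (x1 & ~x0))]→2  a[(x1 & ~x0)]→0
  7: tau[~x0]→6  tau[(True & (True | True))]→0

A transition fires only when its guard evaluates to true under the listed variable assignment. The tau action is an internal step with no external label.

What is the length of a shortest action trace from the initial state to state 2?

Answer: 2

Trace:
BFS to 2:
  depth 0: {0}
  depth 1: {1,4}
  depth 2: {2}
2 enters at depth 2; path b·b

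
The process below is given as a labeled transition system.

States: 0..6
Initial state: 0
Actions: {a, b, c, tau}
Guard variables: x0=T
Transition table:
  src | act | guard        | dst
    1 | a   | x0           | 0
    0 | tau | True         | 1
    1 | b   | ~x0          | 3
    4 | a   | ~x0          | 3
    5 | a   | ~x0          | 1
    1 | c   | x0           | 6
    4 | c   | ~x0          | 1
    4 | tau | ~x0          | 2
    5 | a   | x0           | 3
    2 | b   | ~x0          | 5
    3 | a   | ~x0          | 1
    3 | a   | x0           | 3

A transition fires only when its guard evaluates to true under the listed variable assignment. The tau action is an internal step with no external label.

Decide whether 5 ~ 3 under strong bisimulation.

Refine partition for ~:
  round 0: {{0,1,2,3,4,5,6}}
  round 1: {{0},{1},{2,4,6},{3,5}}
stable after 2 split(s): 4 block(s)
class of 5: {3,5}; class of 3: {3,5}

Answer: BISIMILAR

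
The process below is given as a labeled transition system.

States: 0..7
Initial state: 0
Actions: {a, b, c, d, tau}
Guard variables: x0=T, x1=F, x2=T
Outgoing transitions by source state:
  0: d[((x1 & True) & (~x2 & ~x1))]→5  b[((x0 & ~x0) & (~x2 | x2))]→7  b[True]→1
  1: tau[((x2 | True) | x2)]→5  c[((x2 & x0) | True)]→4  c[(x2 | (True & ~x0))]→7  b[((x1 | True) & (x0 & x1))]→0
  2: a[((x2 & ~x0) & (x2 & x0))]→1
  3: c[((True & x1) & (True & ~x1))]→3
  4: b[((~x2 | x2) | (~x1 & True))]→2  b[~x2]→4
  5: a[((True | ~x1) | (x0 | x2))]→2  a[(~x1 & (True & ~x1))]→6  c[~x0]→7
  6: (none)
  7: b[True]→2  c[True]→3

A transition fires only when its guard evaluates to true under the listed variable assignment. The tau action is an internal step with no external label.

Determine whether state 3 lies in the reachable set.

9 transition(s) survive guard evaluation.
L0 = {0}
L1 = {1}  cumulative {0,1}
L2 = {4,5,7}  cumulative {0,1,4,5,7}
L3 = {2,3,6}  cumulative {0,1,2,3,4,5,6,7}
Reachable = {0,1,2,3,4,5,6,7}
Path to 3: b·c·c

Answer: REACHABLE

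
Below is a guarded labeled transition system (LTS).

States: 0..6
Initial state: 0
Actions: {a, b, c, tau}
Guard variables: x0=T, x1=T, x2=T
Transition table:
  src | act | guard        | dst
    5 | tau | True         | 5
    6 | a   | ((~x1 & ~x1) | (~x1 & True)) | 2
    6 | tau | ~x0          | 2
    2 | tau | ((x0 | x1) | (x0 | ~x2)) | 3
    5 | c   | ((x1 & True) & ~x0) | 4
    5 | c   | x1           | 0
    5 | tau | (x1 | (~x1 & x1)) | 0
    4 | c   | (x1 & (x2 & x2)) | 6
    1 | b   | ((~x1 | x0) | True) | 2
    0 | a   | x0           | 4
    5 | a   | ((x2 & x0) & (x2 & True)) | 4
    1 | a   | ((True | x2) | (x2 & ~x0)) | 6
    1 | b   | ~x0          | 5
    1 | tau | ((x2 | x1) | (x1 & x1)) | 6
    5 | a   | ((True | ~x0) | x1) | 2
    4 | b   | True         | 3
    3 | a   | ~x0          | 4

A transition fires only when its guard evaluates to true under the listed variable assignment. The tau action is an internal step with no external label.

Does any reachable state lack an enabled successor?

Reachable = {0,3,4,6}
  0: a→4  [1 out]
  3: ∅  [STUCK]
  4: b→3  c→6  [2 out]
  6: ∅  [STUCK]
witness 3: a·b

Answer: DEADLOCK at state 3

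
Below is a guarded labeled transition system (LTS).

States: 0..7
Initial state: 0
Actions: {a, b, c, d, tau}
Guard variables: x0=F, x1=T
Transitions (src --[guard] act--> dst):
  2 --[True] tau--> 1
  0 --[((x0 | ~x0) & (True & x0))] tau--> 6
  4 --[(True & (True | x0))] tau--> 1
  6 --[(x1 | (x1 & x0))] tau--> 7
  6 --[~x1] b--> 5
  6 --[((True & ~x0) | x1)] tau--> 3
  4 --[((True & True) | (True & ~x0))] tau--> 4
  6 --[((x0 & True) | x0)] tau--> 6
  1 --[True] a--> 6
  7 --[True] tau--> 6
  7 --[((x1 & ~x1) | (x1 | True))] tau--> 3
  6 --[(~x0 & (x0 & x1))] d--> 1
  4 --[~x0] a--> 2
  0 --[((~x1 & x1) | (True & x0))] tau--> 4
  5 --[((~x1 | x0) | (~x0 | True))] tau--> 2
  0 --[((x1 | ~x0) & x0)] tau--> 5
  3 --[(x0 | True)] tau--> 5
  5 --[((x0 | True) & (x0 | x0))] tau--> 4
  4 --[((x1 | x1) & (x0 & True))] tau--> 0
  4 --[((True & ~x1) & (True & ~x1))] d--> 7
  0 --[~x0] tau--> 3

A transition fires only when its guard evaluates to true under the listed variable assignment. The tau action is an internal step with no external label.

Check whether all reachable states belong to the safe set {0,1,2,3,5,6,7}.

Inv-set: {0,1,2,3,5,6,7}
Reach set: {0,1,2,3,5,6,7}
  0: safe
  1: safe
  2: safe
  3: safe
  5: safe
  6: safe
  7: safe

Answer: INVARIANT HOLDS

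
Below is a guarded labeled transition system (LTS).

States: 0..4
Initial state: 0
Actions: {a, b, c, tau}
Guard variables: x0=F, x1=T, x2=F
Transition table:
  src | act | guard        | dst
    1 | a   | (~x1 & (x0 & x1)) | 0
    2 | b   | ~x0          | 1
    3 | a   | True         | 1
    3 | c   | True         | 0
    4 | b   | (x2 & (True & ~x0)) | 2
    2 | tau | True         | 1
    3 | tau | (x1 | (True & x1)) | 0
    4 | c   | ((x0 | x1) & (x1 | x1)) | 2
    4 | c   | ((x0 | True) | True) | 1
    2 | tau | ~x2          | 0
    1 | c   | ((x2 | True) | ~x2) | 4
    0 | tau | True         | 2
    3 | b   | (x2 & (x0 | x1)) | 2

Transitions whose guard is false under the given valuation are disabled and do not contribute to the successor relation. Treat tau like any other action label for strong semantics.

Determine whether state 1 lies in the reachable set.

After dropping false guards: 10 live edges.
depth 0: {0}
depth 1: {2}  total {0,2}
depth 2: {1}  total {0,1,2}
depth 3: {4}  total {0,1,2,4}
R = {0,1,2,4}
Path to 1: tau·b

Answer: REACHABLE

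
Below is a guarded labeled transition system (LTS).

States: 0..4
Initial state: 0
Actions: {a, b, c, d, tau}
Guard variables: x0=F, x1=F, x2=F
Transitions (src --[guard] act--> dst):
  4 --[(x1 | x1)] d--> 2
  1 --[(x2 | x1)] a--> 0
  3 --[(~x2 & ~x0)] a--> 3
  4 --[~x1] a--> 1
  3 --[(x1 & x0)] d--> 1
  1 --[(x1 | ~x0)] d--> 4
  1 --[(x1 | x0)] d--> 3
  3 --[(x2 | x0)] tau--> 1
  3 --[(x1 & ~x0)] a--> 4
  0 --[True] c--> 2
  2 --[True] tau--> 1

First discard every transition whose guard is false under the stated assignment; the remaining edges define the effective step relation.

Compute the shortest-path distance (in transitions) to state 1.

Answer: 2

Analysis:
BFS to 1:
  Layer 0: {0}
  Layer 1: {2}
  Layer 2: {1}
first hit 1 at d=2 via c·tau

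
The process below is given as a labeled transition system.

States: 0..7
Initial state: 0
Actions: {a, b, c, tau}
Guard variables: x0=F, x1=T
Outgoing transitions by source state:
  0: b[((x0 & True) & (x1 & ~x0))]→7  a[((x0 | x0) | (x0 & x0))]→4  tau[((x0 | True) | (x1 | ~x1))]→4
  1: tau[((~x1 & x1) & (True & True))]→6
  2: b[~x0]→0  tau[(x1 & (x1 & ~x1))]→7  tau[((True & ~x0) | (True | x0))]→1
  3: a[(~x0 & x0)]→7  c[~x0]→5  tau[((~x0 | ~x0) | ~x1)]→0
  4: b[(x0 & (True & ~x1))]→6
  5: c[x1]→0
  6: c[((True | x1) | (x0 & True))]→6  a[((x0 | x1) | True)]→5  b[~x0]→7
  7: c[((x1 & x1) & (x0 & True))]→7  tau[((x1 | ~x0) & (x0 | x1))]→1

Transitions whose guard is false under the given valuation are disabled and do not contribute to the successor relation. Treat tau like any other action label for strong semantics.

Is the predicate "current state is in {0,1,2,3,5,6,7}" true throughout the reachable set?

Answer: INVARIANT VIOLATED at state 4

Working:
Safe = {0,1,2,3,5,6,7}
Reach set: {0,4}
  0: ok
  4: outside
witness against invariant: tau → 4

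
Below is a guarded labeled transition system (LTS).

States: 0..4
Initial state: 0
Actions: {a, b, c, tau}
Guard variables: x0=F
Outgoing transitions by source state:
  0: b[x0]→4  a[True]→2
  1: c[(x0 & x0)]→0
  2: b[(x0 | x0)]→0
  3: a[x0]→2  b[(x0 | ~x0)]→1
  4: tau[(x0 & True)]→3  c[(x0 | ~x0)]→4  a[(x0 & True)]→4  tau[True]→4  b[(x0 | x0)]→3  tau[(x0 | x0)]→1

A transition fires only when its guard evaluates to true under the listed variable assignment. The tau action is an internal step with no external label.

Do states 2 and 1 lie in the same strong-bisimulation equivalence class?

Refine partition for ~:
  P[0] = {{0,1,2,3,4}}
  P[1] = {{0},{1,2},{3},{4}}
Fixed point at round 2; 4 class(es).
2∈{1,2}, 1∈{1,2}

Answer: BISIMILAR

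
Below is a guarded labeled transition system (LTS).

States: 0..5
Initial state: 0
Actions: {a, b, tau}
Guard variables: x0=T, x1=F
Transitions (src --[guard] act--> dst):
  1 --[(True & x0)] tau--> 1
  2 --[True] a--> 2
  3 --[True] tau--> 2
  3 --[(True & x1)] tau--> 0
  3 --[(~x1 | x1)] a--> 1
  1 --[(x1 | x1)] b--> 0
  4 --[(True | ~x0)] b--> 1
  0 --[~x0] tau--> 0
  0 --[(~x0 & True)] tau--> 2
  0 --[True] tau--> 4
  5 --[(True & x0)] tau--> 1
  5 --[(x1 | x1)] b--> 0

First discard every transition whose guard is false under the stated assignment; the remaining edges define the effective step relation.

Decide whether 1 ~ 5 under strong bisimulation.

Refine partition for ~:
  round 0: {{0,1,2,3,4,5}}
  round 1: {{0,1,5},{2},{3},{4}}
  round 2: {{0},{1,5},{2},{3},{4}}
stable after 3 split(s): 5 block(s)
class of 1: {1,5}; class of 5: {1,5}

Answer: BISIMILAR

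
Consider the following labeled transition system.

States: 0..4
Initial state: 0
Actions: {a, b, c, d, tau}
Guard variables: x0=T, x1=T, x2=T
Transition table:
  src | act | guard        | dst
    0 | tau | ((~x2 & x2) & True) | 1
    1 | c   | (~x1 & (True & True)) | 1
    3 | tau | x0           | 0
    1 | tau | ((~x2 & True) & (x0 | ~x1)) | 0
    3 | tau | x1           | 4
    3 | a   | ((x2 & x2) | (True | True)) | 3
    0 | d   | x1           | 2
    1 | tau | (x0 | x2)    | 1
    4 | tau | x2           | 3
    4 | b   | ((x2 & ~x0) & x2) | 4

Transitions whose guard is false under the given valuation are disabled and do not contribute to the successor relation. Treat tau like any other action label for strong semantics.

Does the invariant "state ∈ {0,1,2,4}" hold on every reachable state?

Answer: INVARIANT HOLDS

Working:
Safe = {0,1,2,4}
R = {0,2}
  0: ✓
  2: ✓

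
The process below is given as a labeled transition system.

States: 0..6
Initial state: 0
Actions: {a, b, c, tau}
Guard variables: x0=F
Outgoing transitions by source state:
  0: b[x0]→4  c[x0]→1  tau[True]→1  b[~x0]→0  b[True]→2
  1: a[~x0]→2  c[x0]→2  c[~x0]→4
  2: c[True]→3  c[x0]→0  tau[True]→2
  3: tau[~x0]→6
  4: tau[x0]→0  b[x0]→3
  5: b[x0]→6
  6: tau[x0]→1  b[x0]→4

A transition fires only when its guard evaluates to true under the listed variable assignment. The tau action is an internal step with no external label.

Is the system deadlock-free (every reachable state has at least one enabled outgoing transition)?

Answer: DEADLOCK at state 4

Analysis:
Reachable = {0,1,2,3,4,6}
  0: b→0  b→2  tau→1  [3 exit(s)]
  1: a→2  c→4  [2 exit(s)]
  2: c→3  tau→2  [2 exit(s)]
  3: tau→6  [1 exit(s)]
  4: ∅  [no exit]
  6: ∅  [no exit]
witness 4: tau·c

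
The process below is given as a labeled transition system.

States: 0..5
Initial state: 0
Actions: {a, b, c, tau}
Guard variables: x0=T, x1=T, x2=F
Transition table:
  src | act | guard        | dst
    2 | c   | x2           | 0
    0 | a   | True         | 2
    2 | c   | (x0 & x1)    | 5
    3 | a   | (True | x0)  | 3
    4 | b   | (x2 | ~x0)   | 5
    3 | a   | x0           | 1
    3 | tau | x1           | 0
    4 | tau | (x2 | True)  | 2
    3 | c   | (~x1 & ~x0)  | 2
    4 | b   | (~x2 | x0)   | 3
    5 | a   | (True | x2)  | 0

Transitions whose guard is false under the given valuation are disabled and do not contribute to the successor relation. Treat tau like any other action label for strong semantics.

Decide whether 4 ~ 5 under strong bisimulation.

Compute ~ classes (split until stable):
  π0 = {{0,1,2,3,4,5}}
  π1 = {{0,5},{1},{2},{3},{4}}
  π2 = {{0},{1},{2},{3},{4},{5}}
stable after 3 split(s): 6 block(s)
4∈{4}, 5∈{5}

Answer: NOT BISIMILAR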